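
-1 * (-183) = 183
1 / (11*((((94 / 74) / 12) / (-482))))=-413.94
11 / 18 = 0.61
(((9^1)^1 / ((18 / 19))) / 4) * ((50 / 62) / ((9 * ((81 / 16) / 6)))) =1900 / 7533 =0.25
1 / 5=0.20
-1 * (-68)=68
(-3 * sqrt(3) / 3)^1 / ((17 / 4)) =-4 * sqrt(3) / 17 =-0.41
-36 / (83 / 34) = -14.75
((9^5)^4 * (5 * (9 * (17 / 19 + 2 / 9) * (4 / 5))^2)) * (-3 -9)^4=147150550149367076400053293056 / 1805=81523850498264308254877170.00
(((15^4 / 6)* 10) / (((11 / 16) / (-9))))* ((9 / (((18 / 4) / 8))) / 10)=-19440000 / 11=-1767272.73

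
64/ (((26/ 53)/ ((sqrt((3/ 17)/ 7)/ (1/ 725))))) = 1229600*sqrt(357)/ 1547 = 15017.85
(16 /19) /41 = 16 /779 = 0.02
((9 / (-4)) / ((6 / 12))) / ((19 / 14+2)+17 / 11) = -0.92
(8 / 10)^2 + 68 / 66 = 1378 / 825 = 1.67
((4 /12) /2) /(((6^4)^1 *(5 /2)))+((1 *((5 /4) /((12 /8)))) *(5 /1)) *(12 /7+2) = 2106007 /136080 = 15.48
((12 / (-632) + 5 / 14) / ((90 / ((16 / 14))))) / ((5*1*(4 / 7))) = 187 / 124425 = 0.00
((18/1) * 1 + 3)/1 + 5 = 26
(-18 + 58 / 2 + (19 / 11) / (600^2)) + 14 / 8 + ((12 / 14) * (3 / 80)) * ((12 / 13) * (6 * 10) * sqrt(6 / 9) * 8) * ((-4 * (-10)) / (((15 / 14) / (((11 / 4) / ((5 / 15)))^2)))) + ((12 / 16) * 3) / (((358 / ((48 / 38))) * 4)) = 171743284619 / 13467960000 + 156816 * sqrt(6) / 13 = 29560.38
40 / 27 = 1.48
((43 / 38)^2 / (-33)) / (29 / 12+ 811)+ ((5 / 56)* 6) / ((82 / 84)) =40560239 / 73916194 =0.55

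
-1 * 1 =-1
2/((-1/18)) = -36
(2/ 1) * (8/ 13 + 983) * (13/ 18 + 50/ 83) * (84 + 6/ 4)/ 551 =25305473/ 62582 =404.36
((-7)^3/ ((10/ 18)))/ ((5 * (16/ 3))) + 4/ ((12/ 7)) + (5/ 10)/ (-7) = -175481/ 8400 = -20.89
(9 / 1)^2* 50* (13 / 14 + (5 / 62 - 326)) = -285618150 / 217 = -1316212.67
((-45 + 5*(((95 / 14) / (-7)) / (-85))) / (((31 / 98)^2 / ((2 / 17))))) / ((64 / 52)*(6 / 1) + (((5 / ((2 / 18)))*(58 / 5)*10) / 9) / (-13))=47695375 / 33605209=1.42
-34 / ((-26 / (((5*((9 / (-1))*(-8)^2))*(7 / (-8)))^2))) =107956800 / 13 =8304369.23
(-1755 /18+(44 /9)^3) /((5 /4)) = 56426 /3645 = 15.48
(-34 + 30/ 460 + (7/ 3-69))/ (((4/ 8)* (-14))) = 13883/ 966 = 14.37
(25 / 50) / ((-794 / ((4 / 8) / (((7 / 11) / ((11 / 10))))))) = -121 / 222320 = -0.00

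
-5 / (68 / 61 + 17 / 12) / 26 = -1830 / 24089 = -0.08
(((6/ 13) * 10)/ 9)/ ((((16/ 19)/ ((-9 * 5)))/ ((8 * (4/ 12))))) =-950/ 13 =-73.08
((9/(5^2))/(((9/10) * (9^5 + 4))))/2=1/295265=0.00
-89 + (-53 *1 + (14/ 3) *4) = -370/ 3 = -123.33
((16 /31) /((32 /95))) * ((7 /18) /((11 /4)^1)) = 665 /3069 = 0.22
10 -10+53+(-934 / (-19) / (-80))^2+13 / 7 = 55.23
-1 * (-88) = 88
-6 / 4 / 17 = -3 / 34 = -0.09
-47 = -47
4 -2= 2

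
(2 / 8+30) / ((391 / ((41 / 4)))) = 4961 / 6256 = 0.79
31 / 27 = 1.15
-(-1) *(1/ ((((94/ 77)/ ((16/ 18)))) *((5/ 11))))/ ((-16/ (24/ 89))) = -1694/ 62745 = -0.03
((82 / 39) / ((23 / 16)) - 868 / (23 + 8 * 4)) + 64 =2451004 / 49335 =49.68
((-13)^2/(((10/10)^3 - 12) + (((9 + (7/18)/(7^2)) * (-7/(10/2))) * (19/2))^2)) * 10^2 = 21902400/18587713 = 1.18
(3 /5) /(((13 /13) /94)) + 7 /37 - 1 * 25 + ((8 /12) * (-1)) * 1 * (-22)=25672 /555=46.26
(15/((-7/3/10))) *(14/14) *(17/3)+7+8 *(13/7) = -2397/7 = -342.43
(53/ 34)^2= 2809/ 1156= 2.43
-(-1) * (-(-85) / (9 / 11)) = 935 / 9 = 103.89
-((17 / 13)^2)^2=-83521 / 28561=-2.92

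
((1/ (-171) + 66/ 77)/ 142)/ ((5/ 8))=4076/ 424935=0.01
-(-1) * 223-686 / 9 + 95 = 2176 / 9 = 241.78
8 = 8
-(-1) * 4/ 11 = 4/ 11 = 0.36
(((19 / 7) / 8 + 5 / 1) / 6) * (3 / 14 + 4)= 17641 / 4704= 3.75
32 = 32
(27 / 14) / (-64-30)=-27 / 1316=-0.02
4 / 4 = 1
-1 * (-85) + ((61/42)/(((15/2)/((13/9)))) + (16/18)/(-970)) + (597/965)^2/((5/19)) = 22210825327129/256082218875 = 86.73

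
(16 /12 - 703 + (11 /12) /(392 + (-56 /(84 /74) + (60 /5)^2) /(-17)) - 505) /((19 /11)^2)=-1817364461 /4493424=-404.45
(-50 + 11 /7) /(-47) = 339 /329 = 1.03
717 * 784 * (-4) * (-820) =1843779840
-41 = -41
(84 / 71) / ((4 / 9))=189 / 71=2.66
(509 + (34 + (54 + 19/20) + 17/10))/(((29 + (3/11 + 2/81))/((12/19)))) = 32057289/2479880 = 12.93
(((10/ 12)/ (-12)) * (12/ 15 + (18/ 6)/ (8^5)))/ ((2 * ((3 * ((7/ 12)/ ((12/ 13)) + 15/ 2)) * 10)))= -131087/ 1151139840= -0.00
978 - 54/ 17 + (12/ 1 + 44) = 1030.82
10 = 10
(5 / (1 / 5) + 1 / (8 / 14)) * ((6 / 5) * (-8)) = -1284 / 5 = -256.80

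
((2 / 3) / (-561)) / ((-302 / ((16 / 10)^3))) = 512 / 31766625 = 0.00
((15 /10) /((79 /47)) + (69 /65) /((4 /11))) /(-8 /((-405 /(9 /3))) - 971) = -2113857 /538464316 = -0.00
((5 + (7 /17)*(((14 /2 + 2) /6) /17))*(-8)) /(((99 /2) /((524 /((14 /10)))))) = -61014560 /200277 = -304.65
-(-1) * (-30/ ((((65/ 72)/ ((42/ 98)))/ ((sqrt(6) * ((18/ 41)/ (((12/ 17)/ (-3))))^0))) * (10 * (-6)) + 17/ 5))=4957200/ 128828809 + 30712500 * sqrt(6)/ 128828809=0.62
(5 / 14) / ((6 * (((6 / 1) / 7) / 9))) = 5 / 8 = 0.62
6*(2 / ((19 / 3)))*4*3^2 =68.21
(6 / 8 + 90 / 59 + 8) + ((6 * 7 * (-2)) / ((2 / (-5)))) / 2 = 115.28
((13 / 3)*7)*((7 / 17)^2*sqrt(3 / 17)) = 4459*sqrt(51) / 14739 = 2.16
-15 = -15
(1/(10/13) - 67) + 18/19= -12303/190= -64.75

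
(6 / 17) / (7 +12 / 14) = 42 / 935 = 0.04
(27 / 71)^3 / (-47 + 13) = -19683 / 12168974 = -0.00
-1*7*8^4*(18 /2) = -258048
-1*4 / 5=-4 / 5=-0.80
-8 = -8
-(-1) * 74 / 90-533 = -23948 / 45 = -532.18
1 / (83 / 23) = 23 / 83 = 0.28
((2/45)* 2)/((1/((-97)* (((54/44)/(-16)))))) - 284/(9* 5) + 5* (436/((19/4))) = 453.30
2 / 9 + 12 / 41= 190 / 369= 0.51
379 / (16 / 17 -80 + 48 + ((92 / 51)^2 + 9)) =-985779 / 48911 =-20.15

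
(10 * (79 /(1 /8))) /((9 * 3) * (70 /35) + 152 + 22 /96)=303360 /9899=30.65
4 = 4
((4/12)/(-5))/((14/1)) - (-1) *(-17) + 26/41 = -140951/8610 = -16.37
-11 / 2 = -5.50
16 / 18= 8 / 9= 0.89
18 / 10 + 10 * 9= 459 / 5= 91.80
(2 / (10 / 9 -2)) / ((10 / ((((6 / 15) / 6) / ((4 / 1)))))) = -3 / 800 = -0.00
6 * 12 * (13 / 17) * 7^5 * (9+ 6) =235970280 / 17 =13880604.71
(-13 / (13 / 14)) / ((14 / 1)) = -1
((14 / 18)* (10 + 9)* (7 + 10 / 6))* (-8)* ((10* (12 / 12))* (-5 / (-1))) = -1383200 / 27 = -51229.63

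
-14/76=-7/38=-0.18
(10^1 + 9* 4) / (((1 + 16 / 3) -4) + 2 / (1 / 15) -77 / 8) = 1104 / 545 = 2.03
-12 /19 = -0.63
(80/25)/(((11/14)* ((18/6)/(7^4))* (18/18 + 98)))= 537824/16335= 32.92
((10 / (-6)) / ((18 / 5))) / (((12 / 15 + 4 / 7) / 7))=-6125 / 2592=-2.36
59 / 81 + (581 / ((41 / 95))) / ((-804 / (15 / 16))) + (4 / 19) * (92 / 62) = -4436745035 / 8387623872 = -0.53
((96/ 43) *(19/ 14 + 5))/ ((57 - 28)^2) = 4272/ 253141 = 0.02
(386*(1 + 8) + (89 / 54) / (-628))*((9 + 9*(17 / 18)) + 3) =4830218159 / 67824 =71216.95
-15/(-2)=15/2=7.50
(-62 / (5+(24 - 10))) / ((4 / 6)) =-93 / 19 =-4.89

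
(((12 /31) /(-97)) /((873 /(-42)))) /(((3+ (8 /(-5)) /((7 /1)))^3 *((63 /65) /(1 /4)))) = 5573750 /2395867931703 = 0.00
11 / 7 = 1.57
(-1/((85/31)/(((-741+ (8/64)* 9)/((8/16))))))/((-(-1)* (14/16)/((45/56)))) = 1651401/3332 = 495.62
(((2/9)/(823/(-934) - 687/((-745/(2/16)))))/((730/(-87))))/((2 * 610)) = 4035814/142387636245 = 0.00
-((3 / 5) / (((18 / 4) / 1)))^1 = -2 / 15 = -0.13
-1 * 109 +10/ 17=-1843/ 17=-108.41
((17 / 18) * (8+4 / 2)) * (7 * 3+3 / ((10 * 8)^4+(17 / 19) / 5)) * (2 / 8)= 385877336365 / 7782400034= 49.58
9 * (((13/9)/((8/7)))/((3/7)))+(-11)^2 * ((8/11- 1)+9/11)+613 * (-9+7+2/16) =-6341/6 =-1056.83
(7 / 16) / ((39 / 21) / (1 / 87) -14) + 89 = 1471041 / 16528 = 89.00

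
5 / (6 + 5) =0.45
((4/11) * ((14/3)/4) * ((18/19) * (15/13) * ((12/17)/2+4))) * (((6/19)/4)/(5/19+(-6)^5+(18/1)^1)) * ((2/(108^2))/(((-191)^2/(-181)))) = 234395/13411819453889142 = 0.00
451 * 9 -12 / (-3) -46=4017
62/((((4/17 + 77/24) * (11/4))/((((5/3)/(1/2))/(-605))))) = -67456/1870055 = -0.04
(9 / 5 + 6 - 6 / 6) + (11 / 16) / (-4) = 2121 / 320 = 6.63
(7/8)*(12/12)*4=3.50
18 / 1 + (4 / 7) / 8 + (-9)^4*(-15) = -1377557 / 14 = -98396.93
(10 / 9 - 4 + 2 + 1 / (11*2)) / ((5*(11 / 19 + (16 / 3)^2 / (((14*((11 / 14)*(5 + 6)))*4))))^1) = -0.26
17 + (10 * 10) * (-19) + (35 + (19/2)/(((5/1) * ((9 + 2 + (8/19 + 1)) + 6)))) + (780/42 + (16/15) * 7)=-1821.86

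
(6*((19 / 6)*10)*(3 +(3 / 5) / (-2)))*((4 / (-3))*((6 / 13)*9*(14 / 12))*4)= -172368 / 13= -13259.08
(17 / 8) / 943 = 17 / 7544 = 0.00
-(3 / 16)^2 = -9 / 256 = -0.04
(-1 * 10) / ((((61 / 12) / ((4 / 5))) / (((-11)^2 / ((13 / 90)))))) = -1045440 / 793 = -1318.34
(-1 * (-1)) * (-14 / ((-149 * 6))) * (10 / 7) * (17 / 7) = 170 / 3129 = 0.05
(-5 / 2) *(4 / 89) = -10 / 89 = -0.11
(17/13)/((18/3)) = 17/78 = 0.22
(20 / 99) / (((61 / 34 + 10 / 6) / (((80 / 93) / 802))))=27200 / 434426157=0.00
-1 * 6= -6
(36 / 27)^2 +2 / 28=233 / 126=1.85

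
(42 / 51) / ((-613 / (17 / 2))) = -7 / 613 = -0.01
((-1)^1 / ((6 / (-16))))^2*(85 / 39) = 5440 / 351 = 15.50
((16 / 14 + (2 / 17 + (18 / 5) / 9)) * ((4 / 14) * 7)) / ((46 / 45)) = 8892 / 2737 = 3.25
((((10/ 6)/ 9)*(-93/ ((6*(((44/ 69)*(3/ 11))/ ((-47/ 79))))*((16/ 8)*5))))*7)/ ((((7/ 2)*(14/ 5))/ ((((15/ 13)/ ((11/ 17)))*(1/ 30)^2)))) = 569687/ 409945536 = 0.00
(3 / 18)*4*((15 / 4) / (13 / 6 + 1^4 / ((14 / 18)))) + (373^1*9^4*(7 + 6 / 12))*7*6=22355656176 / 29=770884695.72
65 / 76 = 0.86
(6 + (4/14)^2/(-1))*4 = 1160/49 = 23.67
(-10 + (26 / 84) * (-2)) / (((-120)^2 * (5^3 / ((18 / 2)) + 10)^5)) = -0.00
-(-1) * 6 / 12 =1 / 2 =0.50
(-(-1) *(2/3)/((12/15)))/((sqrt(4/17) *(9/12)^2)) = 20 *sqrt(17)/27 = 3.05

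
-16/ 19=-0.84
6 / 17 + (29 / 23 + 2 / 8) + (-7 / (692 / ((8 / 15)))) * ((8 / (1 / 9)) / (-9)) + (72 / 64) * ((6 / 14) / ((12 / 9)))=515603453 / 227280480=2.27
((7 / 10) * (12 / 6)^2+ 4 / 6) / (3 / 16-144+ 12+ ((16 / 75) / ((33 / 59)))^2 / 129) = -43830072000 / 1666529404949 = -0.03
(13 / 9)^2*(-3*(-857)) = 144833 / 27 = 5364.19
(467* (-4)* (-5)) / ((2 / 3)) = 14010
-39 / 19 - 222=-4257 / 19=-224.05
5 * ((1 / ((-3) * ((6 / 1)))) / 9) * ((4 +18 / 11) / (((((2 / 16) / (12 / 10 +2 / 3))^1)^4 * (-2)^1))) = 39023280128 / 9021375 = 4325.65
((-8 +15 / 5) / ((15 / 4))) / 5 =-4 / 15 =-0.27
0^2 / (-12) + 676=676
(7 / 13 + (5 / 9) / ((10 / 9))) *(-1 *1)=-1.04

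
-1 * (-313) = 313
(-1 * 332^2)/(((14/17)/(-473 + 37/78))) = 17265735364/273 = 63244451.88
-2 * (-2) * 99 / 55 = 36 / 5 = 7.20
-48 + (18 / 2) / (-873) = -4657 / 97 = -48.01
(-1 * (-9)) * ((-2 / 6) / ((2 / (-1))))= 3 / 2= 1.50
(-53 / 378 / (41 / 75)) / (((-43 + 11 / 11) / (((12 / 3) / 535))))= 0.00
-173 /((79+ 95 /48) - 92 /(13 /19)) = 107952 /33373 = 3.23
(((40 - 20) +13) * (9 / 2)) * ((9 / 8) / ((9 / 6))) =891 / 8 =111.38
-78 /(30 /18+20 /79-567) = 9243 /66962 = 0.14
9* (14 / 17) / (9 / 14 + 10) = 1764 / 2533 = 0.70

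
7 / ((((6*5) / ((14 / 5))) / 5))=49 / 15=3.27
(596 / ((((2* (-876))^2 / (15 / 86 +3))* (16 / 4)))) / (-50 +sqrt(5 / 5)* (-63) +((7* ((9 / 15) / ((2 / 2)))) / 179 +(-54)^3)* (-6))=1733615 / 10627984543410816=0.00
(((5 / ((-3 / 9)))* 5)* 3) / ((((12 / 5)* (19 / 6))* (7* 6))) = -375 / 532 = -0.70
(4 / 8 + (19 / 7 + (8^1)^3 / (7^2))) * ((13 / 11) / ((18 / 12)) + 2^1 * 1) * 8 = 492752 / 1617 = 304.73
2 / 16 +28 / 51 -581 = -236773 / 408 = -580.33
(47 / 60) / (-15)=-47 / 900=-0.05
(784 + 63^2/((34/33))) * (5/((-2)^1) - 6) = -157633/4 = -39408.25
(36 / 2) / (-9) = -2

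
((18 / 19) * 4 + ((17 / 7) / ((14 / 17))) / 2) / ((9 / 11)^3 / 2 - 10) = -26091593 / 48209042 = -0.54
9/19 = 0.47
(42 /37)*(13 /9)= 182 /111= 1.64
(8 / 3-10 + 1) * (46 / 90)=-437 / 135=-3.24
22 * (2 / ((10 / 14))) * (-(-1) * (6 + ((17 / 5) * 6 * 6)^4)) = 43207229199288 / 3125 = 13826313343.77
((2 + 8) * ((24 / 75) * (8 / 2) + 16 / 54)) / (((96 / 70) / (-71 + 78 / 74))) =-2409428 / 2997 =-803.95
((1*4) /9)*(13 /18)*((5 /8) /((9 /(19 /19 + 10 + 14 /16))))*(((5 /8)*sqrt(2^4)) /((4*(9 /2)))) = 30875 /839808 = 0.04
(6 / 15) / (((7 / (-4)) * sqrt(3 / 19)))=-8 * sqrt(57) / 105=-0.58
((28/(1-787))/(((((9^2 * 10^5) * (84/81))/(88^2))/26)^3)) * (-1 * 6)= 15568478068/5289093017578125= 0.00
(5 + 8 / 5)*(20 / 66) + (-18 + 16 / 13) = -192 / 13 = -14.77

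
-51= -51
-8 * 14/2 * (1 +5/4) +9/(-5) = -639/5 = -127.80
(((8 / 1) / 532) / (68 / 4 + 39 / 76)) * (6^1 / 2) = 24 / 9317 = 0.00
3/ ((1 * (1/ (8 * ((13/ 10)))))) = 156/ 5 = 31.20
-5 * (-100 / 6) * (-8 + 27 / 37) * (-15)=336250 / 37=9087.84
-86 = -86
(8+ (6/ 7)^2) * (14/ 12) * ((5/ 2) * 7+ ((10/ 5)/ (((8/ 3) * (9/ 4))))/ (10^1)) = 56282/ 315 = 178.67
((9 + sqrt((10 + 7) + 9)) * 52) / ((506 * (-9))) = -0.16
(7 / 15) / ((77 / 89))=89 / 165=0.54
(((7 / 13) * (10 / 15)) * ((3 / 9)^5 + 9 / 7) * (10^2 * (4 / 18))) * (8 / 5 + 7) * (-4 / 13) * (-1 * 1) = 30189440 / 1108809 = 27.23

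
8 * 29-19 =213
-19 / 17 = -1.12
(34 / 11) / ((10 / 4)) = 68 / 55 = 1.24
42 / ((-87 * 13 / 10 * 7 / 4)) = -80 / 377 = -0.21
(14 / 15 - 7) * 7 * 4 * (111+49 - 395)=119756 / 3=39918.67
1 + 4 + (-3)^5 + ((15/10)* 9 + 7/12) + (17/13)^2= -450635/2028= -222.21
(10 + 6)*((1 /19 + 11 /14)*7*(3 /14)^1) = 2676 /133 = 20.12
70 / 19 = 3.68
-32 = -32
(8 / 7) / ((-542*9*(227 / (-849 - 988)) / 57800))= 424714400 / 3875571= 109.59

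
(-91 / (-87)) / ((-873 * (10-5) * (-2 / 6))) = 91 / 126585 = 0.00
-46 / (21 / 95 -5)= 2185 / 227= 9.63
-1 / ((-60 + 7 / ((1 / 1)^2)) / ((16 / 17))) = 16 / 901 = 0.02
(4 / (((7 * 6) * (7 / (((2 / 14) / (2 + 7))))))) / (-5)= -2 / 46305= -0.00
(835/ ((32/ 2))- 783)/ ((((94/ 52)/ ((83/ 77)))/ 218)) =-125020493/ 1316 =-95000.37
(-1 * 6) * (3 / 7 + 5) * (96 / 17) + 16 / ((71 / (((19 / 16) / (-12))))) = -18650837 / 101388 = -183.96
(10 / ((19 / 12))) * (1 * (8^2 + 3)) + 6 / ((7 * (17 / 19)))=958926 / 2261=424.12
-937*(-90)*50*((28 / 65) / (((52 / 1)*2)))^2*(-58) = -4195.68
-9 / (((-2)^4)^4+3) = -9 / 65539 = -0.00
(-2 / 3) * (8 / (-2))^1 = 8 / 3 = 2.67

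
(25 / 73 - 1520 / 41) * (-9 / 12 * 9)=2968245 / 11972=247.93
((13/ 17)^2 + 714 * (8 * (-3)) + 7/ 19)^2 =8852653735685764/ 30151081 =293609828.97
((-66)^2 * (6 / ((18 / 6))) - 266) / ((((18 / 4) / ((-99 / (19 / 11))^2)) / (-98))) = -218132510904 / 361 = -604245182.56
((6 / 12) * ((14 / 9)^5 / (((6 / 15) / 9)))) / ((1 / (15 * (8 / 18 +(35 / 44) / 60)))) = 304626875 / 433026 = 703.48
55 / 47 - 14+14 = 55 / 47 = 1.17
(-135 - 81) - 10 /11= -216.91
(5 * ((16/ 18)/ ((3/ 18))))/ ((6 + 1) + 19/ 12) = 320/ 103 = 3.11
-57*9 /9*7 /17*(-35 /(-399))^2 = -175 /969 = -0.18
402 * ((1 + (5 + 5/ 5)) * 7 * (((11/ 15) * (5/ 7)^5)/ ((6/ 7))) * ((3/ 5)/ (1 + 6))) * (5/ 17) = 460625/ 5831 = 79.00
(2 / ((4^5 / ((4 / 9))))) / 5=0.00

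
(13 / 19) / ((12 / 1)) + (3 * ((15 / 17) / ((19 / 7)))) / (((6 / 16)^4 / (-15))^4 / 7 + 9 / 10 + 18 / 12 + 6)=2313653939817453805487 / 13364713369199344157772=0.17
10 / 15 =0.67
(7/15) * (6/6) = 7/15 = 0.47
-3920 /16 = -245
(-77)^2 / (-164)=-5929 / 164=-36.15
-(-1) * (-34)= -34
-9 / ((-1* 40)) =9 / 40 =0.22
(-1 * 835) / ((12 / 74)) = -30895 / 6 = -5149.17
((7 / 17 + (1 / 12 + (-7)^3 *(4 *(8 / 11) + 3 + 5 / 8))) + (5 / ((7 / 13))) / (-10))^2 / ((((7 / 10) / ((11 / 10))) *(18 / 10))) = 4386808.78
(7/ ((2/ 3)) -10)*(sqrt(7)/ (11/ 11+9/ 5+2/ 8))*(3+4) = 70*sqrt(7)/ 61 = 3.04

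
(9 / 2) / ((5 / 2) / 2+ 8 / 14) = 42 / 17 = 2.47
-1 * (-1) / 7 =1 / 7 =0.14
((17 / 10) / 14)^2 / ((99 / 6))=289 / 323400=0.00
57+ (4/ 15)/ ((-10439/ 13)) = 686561/ 12045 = 57.00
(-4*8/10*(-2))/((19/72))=2304/95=24.25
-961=-961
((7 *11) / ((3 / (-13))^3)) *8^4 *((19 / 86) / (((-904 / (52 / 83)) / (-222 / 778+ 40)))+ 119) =-3053808042.64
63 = 63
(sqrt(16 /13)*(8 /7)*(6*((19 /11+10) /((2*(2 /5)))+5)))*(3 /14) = 62280*sqrt(13) /7007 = 32.05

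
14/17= 0.82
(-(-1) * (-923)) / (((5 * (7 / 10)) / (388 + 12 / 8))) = -719017 / 7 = -102716.71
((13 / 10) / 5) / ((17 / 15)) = 0.23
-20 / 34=-10 / 17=-0.59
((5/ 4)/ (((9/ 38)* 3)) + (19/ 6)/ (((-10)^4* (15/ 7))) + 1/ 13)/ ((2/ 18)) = 64455187/ 3900000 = 16.53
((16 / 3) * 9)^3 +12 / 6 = 110594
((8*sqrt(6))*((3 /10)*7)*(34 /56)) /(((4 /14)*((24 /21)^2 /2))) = 17493*sqrt(6) /320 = 133.90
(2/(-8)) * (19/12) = -19/48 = -0.40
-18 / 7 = -2.57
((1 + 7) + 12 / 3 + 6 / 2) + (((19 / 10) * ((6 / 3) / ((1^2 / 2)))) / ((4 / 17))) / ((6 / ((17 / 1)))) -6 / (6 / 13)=5611 / 60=93.52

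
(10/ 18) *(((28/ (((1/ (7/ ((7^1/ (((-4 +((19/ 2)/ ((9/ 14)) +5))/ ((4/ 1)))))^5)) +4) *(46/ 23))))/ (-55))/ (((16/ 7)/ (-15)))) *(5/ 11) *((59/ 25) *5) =26080135268705/ 34132948579488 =0.76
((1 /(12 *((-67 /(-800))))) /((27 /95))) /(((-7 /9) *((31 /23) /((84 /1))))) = -280.53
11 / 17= 0.65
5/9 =0.56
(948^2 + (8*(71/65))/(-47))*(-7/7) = -2745540152/3055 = -898703.81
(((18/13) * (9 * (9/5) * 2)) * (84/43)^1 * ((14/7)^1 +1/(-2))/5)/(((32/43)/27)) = 1240029/1300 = 953.87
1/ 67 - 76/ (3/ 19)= -96745/ 201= -481.32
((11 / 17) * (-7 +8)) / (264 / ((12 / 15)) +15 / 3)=11 / 5695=0.00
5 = 5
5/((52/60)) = 75/13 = 5.77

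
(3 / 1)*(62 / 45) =62 / 15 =4.13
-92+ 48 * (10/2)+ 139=287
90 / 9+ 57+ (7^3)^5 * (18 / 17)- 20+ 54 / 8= 341824428719551 / 68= 5026829834111.04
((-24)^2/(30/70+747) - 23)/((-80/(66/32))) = 79959/139520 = 0.57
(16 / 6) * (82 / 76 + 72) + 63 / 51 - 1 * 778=-563849 / 969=-581.89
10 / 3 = 3.33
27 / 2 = 13.50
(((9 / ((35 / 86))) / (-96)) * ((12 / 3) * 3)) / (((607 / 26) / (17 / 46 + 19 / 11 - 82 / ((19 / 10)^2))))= 18947646549 / 7761478340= 2.44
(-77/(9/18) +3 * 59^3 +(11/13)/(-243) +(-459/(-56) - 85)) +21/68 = 1852257504415/3007368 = 615906.50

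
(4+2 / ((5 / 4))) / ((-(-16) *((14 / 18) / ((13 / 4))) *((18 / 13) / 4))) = 169 / 40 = 4.22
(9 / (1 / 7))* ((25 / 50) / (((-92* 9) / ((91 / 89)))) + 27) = 27854939 / 16376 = 1700.96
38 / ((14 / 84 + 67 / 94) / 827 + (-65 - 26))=-4431066 / 10611113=-0.42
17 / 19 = 0.89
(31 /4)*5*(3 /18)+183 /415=6.90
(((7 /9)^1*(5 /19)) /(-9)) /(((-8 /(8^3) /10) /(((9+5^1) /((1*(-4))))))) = -78400 /1539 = -50.94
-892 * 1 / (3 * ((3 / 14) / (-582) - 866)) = 2422672 / 7056171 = 0.34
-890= -890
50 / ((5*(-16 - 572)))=-5 / 294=-0.02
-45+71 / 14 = -559 / 14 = -39.93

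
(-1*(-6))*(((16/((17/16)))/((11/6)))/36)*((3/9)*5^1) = 1280/561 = 2.28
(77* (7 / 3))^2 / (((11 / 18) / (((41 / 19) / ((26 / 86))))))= 93125186 / 247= 377025.04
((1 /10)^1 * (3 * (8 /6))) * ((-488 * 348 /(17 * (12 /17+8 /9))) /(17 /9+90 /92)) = -5186592 /5935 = -873.90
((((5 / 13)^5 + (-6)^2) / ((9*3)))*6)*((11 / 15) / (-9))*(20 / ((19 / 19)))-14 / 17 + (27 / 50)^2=-52042275486793 / 3834528457500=-13.57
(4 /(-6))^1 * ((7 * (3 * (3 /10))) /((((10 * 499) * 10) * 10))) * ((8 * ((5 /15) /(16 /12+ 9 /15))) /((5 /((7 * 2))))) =-294 /9044375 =-0.00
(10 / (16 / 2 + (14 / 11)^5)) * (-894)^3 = -630115312.79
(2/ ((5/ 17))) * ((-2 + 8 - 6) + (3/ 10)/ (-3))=-17/ 25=-0.68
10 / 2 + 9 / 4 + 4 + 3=57 / 4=14.25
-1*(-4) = 4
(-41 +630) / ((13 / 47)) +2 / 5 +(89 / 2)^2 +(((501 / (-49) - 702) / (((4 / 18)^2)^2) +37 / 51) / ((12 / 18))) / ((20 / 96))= -227267341501 / 108290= -2098691.86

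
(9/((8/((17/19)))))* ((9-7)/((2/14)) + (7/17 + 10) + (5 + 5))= 5265/152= 34.64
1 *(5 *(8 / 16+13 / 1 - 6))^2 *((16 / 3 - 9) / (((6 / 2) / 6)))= -20625 / 2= -10312.50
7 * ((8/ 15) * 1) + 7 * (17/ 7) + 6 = 401/ 15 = 26.73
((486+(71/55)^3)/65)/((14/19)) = 118700543/11646250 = 10.19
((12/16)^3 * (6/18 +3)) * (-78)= -1755/16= -109.69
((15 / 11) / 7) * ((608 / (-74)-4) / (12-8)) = -1695 / 2849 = -0.59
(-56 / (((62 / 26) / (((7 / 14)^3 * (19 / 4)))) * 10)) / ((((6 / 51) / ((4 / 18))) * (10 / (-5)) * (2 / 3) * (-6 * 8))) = -29393 / 714240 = -0.04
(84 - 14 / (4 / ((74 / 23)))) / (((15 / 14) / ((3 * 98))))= 2295356 / 115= 19959.62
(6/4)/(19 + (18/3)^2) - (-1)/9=137/990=0.14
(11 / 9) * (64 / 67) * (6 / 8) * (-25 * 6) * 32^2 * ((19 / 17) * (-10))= 1712128000 / 1139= 1503185.25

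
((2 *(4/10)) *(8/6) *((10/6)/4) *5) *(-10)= -200/9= -22.22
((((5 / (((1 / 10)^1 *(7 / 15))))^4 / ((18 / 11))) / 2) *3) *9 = 2610351562500 / 2401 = 1087193487.09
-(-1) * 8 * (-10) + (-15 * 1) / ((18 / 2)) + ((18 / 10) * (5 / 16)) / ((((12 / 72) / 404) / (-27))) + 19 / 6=-36893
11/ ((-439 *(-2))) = 11/ 878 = 0.01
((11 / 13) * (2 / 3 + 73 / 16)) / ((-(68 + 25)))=-2761 / 58032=-0.05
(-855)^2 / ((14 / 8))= 2924100 / 7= 417728.57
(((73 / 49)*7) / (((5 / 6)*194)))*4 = 876 / 3395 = 0.26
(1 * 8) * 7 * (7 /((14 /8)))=224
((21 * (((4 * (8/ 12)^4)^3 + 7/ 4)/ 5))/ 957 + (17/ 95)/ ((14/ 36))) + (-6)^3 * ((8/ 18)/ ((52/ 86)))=-928003353452423/ 5862336299820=-158.30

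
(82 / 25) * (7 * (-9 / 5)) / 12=-861 / 250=-3.44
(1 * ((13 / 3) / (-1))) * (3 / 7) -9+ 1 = -69 / 7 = -9.86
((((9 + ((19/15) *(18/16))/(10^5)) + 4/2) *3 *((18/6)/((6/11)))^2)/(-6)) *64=-5324006897/500000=-10648.01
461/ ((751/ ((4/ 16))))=0.15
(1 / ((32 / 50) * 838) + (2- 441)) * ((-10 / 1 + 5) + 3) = 5886087 / 6704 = 878.00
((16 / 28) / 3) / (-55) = -4 / 1155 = -0.00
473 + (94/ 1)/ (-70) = 16508/ 35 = 471.66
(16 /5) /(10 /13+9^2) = 208 /5315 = 0.04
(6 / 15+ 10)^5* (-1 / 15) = -380204032 / 46875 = -8111.02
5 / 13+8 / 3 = 119 / 39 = 3.05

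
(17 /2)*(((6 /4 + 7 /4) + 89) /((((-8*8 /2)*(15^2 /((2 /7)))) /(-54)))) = 18819 /11200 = 1.68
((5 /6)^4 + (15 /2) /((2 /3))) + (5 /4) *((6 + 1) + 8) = 39505 /1296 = 30.48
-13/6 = -2.17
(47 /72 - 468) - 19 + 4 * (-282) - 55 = -120193 /72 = -1669.35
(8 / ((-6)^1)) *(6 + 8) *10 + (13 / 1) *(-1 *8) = -872 / 3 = -290.67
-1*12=-12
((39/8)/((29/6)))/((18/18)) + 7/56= 263/232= 1.13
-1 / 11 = -0.09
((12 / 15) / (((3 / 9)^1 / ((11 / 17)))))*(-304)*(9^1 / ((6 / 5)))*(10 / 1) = -601920 / 17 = -35407.06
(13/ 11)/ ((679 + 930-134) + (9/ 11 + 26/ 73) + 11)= 949/ 1194201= 0.00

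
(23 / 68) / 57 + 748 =2899271 / 3876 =748.01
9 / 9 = 1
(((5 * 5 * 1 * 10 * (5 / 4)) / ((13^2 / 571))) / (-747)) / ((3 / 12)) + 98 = 11658064 / 126243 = 92.35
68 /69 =0.99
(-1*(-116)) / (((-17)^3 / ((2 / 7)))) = -232 / 34391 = -0.01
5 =5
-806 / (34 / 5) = -2015 / 17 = -118.53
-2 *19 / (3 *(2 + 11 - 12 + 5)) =-19 / 9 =-2.11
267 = 267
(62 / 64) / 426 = 31 / 13632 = 0.00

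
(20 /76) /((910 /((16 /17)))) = 8 /29393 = 0.00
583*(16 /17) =548.71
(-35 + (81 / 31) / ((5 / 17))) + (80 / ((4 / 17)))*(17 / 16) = 207783 / 620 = 335.13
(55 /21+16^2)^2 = 29495761 /441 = 66883.81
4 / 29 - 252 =-7304 / 29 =-251.86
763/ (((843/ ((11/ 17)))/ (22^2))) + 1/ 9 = 283.57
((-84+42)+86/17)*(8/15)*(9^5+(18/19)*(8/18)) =-5636621536/4845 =-1163389.38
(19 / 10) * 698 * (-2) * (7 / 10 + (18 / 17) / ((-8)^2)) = -12923819 / 6800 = -1900.56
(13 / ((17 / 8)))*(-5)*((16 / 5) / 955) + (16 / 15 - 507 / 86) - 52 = -47692727 / 837726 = -56.93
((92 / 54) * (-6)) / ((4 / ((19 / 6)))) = -437 / 54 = -8.09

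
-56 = -56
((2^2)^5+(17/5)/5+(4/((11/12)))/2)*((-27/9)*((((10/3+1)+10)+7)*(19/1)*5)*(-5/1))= 343382592/11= 31216599.27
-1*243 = -243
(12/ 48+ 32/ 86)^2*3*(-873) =-29984931/ 29584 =-1013.55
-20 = -20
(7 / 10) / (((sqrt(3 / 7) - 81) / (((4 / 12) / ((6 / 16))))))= -147 / 19135 - 7 * sqrt(21) / 516645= -0.01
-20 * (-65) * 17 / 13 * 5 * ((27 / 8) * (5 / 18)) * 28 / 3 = 74375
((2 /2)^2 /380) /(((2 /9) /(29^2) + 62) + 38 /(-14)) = 52983 /1193636620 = 0.00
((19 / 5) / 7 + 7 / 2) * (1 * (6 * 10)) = 1698 / 7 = 242.57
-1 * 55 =-55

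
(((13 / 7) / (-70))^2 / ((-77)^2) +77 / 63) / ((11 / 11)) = 15659083421 / 12811976100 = 1.22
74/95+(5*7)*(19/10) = 12783/190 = 67.28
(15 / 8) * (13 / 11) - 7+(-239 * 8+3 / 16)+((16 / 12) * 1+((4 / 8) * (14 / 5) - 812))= -7196279 / 2640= -2725.86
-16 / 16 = -1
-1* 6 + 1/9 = -53/9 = -5.89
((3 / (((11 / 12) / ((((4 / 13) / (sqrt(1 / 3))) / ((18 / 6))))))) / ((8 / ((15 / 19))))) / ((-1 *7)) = -90 *sqrt(3) / 19019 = -0.01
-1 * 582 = -582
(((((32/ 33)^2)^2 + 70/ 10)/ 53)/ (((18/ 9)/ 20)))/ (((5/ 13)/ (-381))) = -30873775946/ 20951271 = -1473.60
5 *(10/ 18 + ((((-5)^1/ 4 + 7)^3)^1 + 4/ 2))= 554875/ 576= 963.32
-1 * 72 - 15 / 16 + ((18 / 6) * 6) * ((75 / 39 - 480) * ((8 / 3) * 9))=-206602.17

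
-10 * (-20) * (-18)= -3600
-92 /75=-1.23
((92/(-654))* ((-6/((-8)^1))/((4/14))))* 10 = -805/218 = -3.69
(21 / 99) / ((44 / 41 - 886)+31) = -287 / 1155363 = -0.00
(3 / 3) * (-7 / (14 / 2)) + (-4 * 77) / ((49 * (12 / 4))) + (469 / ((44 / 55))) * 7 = 344455 / 84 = 4100.65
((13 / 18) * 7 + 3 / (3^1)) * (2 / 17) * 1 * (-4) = -436 / 153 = -2.85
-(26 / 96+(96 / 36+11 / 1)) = -223 / 16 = -13.94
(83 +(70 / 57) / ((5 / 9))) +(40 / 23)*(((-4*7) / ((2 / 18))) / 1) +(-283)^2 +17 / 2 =69696649 / 874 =79744.45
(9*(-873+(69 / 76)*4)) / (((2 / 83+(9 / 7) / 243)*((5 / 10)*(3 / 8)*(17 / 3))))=-37312972704 / 148903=-250585.77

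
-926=-926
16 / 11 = 1.45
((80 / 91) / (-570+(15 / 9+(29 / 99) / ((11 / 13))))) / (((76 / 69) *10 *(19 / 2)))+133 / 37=3.59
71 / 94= 0.76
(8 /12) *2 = 4 /3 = 1.33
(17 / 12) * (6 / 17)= 1 / 2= 0.50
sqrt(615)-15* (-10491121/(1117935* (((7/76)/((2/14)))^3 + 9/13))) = sqrt(615) + 4605350332096/31418106993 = 171.38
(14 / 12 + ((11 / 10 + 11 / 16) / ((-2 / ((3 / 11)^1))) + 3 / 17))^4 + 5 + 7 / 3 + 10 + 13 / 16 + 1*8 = 122398111970303281 / 4433642127360000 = 27.61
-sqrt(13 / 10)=-sqrt(130) / 10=-1.14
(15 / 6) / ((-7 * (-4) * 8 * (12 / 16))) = 5 / 336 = 0.01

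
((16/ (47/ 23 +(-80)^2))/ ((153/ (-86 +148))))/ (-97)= -22816/ 2185292727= -0.00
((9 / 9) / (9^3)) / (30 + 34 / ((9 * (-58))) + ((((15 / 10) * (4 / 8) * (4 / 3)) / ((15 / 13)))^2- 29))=725 / 891081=0.00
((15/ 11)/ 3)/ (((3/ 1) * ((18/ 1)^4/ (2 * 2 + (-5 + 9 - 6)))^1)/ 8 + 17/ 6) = 6/ 259853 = 0.00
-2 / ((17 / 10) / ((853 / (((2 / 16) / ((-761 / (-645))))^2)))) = -126461494528 / 1414485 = -89404.62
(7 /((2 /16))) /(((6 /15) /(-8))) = -1120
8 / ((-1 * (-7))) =8 / 7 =1.14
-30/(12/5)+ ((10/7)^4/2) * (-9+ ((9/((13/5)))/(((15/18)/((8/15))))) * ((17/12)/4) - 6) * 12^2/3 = -12783475/8918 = -1433.45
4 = 4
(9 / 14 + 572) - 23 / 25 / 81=16234103 / 28350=572.63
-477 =-477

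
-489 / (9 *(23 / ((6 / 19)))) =-326 / 437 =-0.75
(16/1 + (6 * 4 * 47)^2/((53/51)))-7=64892061/53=1224378.51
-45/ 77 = -0.58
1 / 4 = 0.25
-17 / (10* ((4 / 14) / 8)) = -238 / 5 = -47.60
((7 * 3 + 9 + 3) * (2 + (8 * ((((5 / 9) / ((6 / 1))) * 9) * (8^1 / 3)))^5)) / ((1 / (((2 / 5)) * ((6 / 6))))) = 2306869798156 / 98415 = 23440225.56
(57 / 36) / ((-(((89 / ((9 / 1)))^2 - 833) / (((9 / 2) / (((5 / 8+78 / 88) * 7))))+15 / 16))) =203148 / 221651363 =0.00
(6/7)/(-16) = -3/56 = -0.05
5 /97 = 0.05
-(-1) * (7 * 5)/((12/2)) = 35/6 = 5.83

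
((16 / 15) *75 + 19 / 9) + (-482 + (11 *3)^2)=6202 / 9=689.11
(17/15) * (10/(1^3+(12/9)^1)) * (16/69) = 544/483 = 1.13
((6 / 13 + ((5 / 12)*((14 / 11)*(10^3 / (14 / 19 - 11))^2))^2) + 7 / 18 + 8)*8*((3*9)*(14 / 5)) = 7152018977287664872 / 466543935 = 15329786630.47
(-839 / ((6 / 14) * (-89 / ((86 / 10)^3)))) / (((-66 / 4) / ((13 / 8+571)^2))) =-1088788290862419 / 3916000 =-278035825.04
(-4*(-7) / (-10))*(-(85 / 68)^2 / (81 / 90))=175 / 36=4.86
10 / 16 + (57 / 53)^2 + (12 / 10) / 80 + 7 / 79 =10458926 / 5547775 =1.89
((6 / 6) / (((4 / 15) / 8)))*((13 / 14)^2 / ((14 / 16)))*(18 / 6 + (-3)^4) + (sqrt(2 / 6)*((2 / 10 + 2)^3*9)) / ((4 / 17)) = 67881*sqrt(3) / 500 + 121680 / 49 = 2718.41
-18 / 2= -9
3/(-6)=-1/2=-0.50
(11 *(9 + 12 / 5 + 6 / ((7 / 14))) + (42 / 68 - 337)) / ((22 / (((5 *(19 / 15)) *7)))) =-1785791 / 11220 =-159.16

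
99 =99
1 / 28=0.04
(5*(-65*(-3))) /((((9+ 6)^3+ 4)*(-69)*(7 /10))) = -3250 /544019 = -0.01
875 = 875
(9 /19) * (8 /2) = 1.89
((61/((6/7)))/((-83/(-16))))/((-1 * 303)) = -3416/75447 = -0.05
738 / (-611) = -738 / 611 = -1.21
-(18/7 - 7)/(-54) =-31/378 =-0.08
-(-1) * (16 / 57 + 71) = 71.28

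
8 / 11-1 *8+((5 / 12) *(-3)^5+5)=-4555 / 44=-103.52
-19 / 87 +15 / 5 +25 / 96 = 3.04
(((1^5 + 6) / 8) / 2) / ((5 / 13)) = 91 / 80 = 1.14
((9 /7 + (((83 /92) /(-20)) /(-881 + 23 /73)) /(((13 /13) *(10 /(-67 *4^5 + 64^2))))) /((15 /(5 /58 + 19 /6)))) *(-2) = -7772945354 /18760625625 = -0.41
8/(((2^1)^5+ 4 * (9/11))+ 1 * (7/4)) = 352/1629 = 0.22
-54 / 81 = -0.67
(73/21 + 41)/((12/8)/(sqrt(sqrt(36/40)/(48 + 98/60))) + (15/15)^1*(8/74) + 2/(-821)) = -166847608673934408268240*sqrt(10)/13214993576164566519385927 - 50050172953546560000/13214993576164566519385927 + 23681839623206913600*10^(3/4)*sqrt(1489)/13214993576164566519385927 + 2368378415274815663534732*10^(1/4)*sqrt(1489)/39644980728493699558157781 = 4.06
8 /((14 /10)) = 40 /7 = 5.71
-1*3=-3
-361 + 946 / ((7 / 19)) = 15447 / 7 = 2206.71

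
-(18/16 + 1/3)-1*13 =-347/24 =-14.46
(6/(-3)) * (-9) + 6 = 24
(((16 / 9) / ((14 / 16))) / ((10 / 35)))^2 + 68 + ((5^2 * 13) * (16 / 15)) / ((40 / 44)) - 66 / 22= 40249 / 81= 496.90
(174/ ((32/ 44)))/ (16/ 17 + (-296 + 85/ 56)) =-227766/ 279451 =-0.82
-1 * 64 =-64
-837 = -837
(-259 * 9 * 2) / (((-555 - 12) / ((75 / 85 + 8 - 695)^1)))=-95904 / 17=-5641.41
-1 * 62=-62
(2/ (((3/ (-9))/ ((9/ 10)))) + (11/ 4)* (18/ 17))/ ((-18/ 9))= 423/ 340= 1.24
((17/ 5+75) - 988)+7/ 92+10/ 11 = -4597591/ 5060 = -908.61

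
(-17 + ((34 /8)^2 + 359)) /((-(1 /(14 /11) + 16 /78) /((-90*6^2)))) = 636964965 /541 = 1177384.41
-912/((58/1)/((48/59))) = -12.79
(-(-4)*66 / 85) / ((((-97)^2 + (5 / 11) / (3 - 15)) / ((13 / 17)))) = 453024 / 1794665435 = 0.00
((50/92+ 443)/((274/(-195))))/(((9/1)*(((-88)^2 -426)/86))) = -19008795/46118036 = -0.41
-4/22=-2/11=-0.18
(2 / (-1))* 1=-2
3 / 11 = 0.27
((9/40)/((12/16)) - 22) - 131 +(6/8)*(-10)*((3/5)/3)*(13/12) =-6173/40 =-154.32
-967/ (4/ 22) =-10637/ 2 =-5318.50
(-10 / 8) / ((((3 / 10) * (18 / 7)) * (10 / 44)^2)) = -847 / 27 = -31.37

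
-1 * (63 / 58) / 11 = -63 / 638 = -0.10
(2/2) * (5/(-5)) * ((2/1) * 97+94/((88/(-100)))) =-959/11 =-87.18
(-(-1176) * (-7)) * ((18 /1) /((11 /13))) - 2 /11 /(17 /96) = -2977008 /17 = -175118.12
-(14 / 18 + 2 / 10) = -44 / 45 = -0.98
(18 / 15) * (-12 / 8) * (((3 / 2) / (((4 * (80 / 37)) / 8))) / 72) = -111 / 3200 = -0.03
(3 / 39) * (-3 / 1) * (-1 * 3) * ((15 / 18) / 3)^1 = 5 / 26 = 0.19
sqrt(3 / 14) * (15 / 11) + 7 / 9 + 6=15 * sqrt(42) / 154 + 61 / 9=7.41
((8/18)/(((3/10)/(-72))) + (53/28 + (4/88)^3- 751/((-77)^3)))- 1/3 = -383872683/3652264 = -105.11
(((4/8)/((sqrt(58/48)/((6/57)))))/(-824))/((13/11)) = -11 * sqrt(174)/2951156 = -0.00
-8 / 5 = -1.60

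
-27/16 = -1.69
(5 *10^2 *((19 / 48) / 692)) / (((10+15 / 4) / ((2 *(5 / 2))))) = 2375 / 22836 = 0.10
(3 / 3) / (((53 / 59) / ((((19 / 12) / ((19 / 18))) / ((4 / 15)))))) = 2655 / 424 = 6.26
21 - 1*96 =-75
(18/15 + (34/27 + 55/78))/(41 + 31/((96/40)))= 22214/378495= 0.06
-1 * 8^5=-32768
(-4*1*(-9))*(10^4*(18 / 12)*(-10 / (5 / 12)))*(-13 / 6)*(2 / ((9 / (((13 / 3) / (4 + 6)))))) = 2704000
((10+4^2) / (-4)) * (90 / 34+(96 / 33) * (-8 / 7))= 11531 / 2618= 4.40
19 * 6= 114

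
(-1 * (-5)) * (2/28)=5/14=0.36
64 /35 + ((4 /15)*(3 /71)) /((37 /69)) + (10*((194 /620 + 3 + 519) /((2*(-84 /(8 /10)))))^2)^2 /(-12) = -5233709511062437755269 /16507114094268000000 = -317.06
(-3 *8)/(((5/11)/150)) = -7920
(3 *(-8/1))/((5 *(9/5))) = -8/3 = -2.67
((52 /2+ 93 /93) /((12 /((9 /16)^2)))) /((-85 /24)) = -2187 /10880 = -0.20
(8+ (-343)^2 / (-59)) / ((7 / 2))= -234354 / 413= -567.44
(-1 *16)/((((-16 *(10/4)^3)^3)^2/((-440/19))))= 22/14495849609375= 0.00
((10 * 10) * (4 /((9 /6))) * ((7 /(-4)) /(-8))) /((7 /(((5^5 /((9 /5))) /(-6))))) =-390625 /162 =-2411.27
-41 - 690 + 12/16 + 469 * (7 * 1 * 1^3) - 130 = 9691/4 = 2422.75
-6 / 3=-2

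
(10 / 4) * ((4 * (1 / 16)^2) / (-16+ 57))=5 / 5248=0.00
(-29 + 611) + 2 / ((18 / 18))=584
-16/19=-0.84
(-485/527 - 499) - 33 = -280849/527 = -532.92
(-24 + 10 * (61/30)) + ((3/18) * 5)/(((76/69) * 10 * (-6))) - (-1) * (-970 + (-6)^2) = -570109/608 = -937.68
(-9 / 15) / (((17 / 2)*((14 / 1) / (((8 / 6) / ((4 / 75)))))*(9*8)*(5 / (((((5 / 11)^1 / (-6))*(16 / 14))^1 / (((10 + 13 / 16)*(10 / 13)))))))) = 52 / 14266791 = 0.00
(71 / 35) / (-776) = -71 / 27160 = -0.00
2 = 2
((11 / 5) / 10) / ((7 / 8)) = 44 / 175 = 0.25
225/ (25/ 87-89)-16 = -143063/ 7718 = -18.54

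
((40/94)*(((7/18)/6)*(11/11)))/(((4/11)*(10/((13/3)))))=1001/30456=0.03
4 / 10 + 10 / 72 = 97 / 180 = 0.54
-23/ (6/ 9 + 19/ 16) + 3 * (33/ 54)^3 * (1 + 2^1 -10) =-2975389/ 173016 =-17.20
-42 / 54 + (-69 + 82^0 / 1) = -619 / 9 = -68.78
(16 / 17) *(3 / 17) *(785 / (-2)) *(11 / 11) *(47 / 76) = -221370 / 5491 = -40.32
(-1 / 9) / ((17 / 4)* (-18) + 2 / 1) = 2 / 1341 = 0.00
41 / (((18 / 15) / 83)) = 17015 / 6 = 2835.83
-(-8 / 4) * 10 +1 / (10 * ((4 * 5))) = 4001 / 200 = 20.00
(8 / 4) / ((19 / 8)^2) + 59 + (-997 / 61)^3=-352897215366 / 81940141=-4306.77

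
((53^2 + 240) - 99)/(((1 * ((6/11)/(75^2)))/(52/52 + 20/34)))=48317095.59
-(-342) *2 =684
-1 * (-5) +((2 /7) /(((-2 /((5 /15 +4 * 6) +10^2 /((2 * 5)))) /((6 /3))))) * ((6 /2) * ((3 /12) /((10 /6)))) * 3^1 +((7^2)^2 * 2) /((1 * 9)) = 330947 /630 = 525.31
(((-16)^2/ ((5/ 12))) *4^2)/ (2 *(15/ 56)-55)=-1376256/ 7625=-180.49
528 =528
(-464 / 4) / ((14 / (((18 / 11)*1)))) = -1044 / 77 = -13.56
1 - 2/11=9/11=0.82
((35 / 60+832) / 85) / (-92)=-9991 / 93840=-0.11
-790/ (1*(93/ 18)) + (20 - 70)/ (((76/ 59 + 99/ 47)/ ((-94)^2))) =-38023071020/ 291803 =-130303.91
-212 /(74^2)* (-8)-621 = -620.69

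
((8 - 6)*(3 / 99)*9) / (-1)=-6 / 11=-0.55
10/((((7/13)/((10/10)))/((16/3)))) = 2080/21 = 99.05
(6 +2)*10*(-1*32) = -2560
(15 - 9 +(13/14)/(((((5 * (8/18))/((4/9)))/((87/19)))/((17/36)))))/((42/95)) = 102169/7056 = 14.48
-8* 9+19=-53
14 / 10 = 7 / 5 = 1.40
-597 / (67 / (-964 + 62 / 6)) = 569339 / 67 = 8497.60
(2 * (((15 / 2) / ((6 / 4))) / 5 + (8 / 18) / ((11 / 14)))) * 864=29760 / 11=2705.45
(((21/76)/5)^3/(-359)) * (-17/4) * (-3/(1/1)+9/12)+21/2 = 3309438647067/315184768000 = 10.50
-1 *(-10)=10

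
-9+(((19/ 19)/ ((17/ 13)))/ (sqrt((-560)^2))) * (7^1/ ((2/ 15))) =-4857/ 544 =-8.93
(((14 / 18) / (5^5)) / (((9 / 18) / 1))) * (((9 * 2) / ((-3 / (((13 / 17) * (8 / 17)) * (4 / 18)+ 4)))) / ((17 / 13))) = -3862768 / 414534375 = -0.01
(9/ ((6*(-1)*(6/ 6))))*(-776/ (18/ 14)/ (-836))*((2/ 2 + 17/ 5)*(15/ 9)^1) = -1358/ 171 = -7.94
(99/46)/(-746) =-99/34316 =-0.00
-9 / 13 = -0.69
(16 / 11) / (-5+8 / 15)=-0.33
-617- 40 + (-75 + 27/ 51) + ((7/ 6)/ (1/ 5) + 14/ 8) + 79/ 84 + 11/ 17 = -257861/ 357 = -722.30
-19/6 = -3.17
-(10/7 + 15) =-115/7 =-16.43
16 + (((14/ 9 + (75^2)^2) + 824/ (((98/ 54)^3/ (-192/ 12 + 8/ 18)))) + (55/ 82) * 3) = 392430224359757/ 12403566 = 31638500.12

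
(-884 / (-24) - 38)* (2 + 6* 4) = -91 / 3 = -30.33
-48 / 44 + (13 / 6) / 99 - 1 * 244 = -245.07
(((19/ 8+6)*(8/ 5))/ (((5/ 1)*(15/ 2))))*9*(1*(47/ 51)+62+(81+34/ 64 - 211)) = -1455307/ 6800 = -214.02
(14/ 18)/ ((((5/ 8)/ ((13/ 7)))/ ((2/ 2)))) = 104/ 45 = 2.31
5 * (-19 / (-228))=5 / 12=0.42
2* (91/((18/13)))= 1183/9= 131.44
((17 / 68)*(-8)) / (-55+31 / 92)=0.04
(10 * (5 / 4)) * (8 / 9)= 100 / 9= 11.11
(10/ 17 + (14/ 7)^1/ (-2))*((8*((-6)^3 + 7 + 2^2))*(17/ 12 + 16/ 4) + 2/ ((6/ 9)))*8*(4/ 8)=745948/ 51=14626.43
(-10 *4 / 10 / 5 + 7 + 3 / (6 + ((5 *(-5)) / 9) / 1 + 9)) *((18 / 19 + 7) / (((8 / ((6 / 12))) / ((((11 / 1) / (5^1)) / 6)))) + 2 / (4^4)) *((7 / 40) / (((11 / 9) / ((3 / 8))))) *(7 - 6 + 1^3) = 309497643 / 2354176000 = 0.13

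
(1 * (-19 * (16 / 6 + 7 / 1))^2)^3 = 27983987175790801 / 729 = 38386813684212.35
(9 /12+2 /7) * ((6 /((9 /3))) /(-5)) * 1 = -0.41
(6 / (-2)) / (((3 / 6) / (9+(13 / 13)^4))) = -60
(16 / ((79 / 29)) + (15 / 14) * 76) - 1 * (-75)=89753 / 553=162.30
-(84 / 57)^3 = -21952 / 6859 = -3.20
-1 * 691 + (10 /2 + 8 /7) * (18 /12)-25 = -9895 /14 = -706.79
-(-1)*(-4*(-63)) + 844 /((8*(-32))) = 15917 /64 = 248.70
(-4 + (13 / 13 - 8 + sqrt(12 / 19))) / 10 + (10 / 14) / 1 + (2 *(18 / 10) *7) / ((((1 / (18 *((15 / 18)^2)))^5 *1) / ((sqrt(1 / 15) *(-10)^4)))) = 19856604069.60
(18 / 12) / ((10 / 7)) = 21 / 20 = 1.05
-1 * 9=-9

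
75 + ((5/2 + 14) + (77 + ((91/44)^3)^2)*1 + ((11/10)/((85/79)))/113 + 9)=89131067643495457/348484472934400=255.77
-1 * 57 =-57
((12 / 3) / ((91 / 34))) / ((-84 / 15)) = -170 / 637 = -0.27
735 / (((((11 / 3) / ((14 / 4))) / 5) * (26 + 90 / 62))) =2392425 / 18722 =127.79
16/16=1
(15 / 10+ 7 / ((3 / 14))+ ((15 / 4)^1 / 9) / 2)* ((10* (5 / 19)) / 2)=6875 / 152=45.23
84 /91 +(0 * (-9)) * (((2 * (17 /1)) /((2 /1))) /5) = 12 /13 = 0.92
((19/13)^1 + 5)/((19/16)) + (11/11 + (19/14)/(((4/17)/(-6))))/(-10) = 608747/69160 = 8.80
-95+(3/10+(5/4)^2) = -7451/80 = -93.14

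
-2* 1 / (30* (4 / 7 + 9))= -7 / 1005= -0.01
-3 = -3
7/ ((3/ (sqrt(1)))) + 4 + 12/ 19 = 6.96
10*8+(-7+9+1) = 83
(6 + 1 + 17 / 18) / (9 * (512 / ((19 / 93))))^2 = 51623 / 3305699278848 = 0.00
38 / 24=19 / 12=1.58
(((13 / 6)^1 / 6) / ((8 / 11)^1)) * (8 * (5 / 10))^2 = 143 / 18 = 7.94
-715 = -715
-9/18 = -1/2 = -0.50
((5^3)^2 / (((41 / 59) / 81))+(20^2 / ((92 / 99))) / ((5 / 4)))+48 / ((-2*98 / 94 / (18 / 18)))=84170050701 / 46207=1821586.57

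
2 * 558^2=622728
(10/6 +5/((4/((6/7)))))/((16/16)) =2.74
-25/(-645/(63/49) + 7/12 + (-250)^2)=-300/743987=-0.00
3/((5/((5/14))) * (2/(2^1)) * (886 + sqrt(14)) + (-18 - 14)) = 9279/38265910 - 21 * sqrt(14)/76531820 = 0.00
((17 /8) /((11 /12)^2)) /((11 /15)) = 4590 /1331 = 3.45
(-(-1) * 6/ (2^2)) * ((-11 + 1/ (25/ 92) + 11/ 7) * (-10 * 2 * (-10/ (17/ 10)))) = -1014.45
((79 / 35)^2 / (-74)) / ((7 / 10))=-6241 / 63455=-0.10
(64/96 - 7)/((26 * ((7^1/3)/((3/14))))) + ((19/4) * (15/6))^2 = 5748013/40768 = 140.99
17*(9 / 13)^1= 153 / 13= 11.77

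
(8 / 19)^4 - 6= -5.97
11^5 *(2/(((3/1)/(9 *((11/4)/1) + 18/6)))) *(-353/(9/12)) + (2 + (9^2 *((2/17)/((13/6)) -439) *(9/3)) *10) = -930448482766/663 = -1403391376.72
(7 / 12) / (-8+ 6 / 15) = -35 / 456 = -0.08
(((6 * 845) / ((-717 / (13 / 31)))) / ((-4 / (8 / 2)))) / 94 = 10985 / 348223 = 0.03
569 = 569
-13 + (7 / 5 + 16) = 22 / 5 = 4.40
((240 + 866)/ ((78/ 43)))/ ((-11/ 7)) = -166453/ 429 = -388.00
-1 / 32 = -0.03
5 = 5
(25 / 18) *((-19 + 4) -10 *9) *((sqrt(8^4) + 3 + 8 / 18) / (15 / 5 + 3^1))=-531125 / 324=-1639.27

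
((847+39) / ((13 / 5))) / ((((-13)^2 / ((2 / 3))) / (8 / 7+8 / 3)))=708800 / 138411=5.12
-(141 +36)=-177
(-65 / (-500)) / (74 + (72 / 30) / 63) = 21 / 11960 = 0.00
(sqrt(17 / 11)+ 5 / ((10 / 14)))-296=-289+ sqrt(187) / 11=-287.76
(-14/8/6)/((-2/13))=91/48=1.90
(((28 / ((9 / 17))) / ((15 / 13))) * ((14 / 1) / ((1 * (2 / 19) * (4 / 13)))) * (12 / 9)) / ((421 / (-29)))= -310272508 / 170505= -1819.73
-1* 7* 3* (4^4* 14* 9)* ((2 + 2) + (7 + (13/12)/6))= -7573440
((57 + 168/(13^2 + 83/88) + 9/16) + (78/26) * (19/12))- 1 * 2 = 4889373/79760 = 61.30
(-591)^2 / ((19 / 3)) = 1047843 / 19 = 55149.63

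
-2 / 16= -1 / 8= -0.12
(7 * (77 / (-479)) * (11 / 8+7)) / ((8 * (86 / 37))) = -1336181 / 2636416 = -0.51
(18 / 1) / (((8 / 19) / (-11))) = -1881 / 4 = -470.25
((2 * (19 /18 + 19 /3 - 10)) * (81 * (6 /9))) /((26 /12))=-1692 /13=-130.15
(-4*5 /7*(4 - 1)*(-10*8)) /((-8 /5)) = -3000 /7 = -428.57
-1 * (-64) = 64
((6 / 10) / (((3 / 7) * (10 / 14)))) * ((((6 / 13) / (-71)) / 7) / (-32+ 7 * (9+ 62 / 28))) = -0.00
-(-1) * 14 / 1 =14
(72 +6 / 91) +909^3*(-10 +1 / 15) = -3394673823147 / 455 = -7460821589.33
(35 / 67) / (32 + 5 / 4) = 20 / 1273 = 0.02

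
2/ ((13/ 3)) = 6/ 13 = 0.46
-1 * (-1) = 1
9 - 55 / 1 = -46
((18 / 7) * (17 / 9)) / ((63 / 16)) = 1.23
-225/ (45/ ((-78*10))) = 3900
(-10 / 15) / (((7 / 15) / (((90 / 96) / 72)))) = -25 / 1344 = -0.02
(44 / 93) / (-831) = -44 / 77283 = -0.00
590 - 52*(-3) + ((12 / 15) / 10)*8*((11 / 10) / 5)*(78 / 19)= 8865614 / 11875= 746.58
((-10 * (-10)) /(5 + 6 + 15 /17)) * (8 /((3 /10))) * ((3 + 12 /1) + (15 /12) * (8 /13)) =13940000 /3939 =3538.97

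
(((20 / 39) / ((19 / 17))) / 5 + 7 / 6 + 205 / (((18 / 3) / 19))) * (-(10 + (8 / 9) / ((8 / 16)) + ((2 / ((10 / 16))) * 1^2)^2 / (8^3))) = -170583479 / 22230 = -7673.57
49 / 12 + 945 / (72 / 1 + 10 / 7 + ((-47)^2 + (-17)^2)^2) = 1070212969 / 262083252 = 4.08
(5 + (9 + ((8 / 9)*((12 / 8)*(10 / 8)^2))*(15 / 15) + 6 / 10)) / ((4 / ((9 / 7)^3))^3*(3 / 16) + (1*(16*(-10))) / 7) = -301628374047 / 390650501680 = -0.77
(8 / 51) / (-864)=-0.00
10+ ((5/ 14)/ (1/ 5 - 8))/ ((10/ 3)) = 3635/ 364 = 9.99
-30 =-30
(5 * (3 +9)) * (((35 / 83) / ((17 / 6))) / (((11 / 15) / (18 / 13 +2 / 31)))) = 110376000 / 6254963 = 17.65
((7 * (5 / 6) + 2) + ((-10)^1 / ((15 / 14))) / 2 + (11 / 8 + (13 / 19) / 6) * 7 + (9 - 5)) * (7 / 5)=24.63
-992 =-992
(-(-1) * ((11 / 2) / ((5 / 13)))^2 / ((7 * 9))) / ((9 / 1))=20449 / 56700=0.36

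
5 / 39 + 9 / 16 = 431 / 624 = 0.69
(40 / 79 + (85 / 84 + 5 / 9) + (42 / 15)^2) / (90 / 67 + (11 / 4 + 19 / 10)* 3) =330584231 / 509968305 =0.65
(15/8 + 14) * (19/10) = 2413/80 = 30.16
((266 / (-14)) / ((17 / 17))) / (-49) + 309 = 15160 / 49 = 309.39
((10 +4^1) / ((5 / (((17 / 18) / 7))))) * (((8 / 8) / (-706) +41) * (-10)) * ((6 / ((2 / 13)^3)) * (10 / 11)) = -5405334025 / 23298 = -232008.50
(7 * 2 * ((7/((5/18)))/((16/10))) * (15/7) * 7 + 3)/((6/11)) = 24277/4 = 6069.25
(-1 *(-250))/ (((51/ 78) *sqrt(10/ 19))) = 650 *sqrt(190)/ 17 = 527.04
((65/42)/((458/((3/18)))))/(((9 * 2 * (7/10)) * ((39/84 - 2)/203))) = -9425/1595214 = -0.01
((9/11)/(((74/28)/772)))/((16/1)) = 12159/814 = 14.94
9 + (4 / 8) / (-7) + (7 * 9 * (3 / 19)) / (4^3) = 77323 / 8512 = 9.08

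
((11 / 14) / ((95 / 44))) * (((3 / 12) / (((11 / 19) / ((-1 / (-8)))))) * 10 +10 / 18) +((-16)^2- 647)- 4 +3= -3749975 / 9576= -391.60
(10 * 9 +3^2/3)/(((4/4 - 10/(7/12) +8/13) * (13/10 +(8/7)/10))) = -4.23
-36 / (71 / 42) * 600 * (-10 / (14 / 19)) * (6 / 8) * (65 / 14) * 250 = 75026250000 / 497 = 150958249.50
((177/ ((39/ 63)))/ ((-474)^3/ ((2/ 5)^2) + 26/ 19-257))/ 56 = -3363/ 438410447176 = -0.00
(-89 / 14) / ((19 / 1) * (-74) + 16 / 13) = 1157 / 255668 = 0.00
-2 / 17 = -0.12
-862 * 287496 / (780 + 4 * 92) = -61955388 / 287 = -215872.43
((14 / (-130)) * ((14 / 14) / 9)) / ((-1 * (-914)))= -0.00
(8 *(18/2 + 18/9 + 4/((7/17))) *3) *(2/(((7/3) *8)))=2610/49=53.27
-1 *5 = -5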